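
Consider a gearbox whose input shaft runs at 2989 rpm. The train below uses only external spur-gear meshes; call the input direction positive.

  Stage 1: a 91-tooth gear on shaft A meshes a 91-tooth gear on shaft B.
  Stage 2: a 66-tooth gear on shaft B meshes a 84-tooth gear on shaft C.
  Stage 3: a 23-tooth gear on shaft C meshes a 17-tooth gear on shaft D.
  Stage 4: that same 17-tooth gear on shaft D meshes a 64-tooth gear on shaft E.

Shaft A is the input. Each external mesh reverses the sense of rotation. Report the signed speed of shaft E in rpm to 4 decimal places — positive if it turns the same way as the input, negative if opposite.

Stage 1 [91T→91T]: ω = 2989.0000×91/91 = 2989.0000 rpm, dir flips to −; running = −2989.0000
Stage 2 [66T→84T]: ω = 2989.0000×66/84 = 2348.5000 rpm, dir flips to +; running = +2348.5000
Stage 3 [23T→17T]: ω = 2348.5000×23/17 = 3177.3824 rpm, dir flips to −; running = −3177.3824
Stage 4 [17T→64T]: ω = 3177.3824×17/64 = 843.9922 rpm, dir flips to +; running = +843.9922

+843.9922 rpm (same as input, |ω| = 843.9922 rpm)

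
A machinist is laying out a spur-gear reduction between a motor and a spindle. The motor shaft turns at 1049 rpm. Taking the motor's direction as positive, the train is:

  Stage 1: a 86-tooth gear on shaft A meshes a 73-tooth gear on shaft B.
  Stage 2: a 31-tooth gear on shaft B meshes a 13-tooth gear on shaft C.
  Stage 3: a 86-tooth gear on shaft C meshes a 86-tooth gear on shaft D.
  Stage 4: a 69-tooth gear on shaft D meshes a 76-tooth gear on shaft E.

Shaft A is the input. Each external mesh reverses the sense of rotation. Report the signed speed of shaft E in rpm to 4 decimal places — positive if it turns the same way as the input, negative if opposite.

+2675.4998 rpm (same as input, |ω| = 2675.4998 rpm)

Stage 1 [86T→73T]: ω = 1049.0000×86/73 = 1235.8082 rpm, dir flips to −; running = −1235.8082
Stage 2 [31T→13T]: ω = 1235.8082×31/13 = 2946.9273 rpm, dir flips to +; running = +2946.9273
Stage 3 [86T→86T]: ω = 2946.9273×86/86 = 2946.9273 rpm, dir flips to −; running = −2946.9273
Stage 4 [69T→76T]: ω = 2946.9273×69/76 = 2675.4998 rpm, dir flips to +; running = +2675.4998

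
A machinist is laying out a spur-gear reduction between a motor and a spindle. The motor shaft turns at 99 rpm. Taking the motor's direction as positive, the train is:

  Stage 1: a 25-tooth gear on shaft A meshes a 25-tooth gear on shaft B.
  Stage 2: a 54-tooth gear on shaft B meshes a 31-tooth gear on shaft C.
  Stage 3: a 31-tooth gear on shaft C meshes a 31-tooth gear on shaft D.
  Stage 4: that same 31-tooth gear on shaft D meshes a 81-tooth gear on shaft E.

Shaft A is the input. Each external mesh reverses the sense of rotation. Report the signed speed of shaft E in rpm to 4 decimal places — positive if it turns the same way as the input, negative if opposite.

Stage 1 [25T→25T]: ω = 99.0000×25/25 = 99.0000 rpm, dir flips to −; running = −99.0000
Stage 2 [54T→31T]: ω = 99.0000×54/31 = 172.4516 rpm, dir flips to +; running = +172.4516
Stage 3 [31T→31T]: ω = 172.4516×31/31 = 172.4516 rpm, dir flips to −; running = −172.4516
Stage 4 [31T→81T]: ω = 172.4516×31/81 = 66.0000 rpm, dir flips to +; running = +66.0000

+66.0000 rpm (same as input, |ω| = 66.0000 rpm)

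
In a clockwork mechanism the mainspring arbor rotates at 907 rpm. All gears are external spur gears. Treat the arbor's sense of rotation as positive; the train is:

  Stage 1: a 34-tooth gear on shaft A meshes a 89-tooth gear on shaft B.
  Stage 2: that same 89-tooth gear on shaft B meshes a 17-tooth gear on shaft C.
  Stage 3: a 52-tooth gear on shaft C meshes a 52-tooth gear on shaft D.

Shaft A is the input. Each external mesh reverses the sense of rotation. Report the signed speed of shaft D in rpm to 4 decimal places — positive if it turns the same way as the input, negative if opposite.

-1814.0000 rpm (opposite to input, |ω| = 1814.0000 rpm)

Stage 1 [34T→89T]: ω = 907.0000×34/89 = 346.4944 rpm, dir flips to −; running = −346.4944
Stage 2 [89T→17T]: ω = 346.4944×89/17 = 1814.0000 rpm, dir flips to +; running = +1814.0000
Stage 3 [52T→52T]: ω = 1814.0000×52/52 = 1814.0000 rpm, dir flips to −; running = −1814.0000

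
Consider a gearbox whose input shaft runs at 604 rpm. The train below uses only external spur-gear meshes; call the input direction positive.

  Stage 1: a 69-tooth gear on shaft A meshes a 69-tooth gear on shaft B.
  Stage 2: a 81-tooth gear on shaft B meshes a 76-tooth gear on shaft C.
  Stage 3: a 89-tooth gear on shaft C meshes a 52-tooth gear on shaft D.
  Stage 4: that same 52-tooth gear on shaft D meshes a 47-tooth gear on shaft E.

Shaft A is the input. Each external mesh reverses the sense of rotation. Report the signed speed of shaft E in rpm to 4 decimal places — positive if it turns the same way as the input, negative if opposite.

+1218.9910 rpm (same as input, |ω| = 1218.9910 rpm)

Stage 1 [69T→69T]: ω = 604.0000×69/69 = 604.0000 rpm, dir flips to −; running = −604.0000
Stage 2 [81T→76T]: ω = 604.0000×81/76 = 643.7368 rpm, dir flips to +; running = +643.7368
Stage 3 [89T→52T]: ω = 643.7368×89/52 = 1101.7804 rpm, dir flips to −; running = −1101.7804
Stage 4 [52T→47T]: ω = 1101.7804×52/47 = 1218.9910 rpm, dir flips to +; running = +1218.9910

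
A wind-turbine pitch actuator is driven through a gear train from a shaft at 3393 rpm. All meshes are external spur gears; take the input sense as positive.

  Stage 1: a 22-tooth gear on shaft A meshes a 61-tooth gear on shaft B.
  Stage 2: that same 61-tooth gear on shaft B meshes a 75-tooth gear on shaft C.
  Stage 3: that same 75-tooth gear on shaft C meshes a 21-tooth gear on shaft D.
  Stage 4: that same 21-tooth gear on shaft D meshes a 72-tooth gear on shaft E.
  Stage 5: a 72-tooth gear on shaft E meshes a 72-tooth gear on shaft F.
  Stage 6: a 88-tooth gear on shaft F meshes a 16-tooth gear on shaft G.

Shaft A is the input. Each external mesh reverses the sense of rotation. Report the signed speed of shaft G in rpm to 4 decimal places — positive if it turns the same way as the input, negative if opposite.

Stage 1 [22T→61T]: ω = 3393.0000×22/61 = 1223.7049 rpm, dir flips to −; running = −1223.7049
Stage 2 [61T→75T]: ω = 1223.7049×61/75 = 995.2800 rpm, dir flips to +; running = +995.2800
Stage 3 [75T→21T]: ω = 995.2800×75/21 = 3554.5714 rpm, dir flips to −; running = −3554.5714
Stage 4 [21T→72T]: ω = 3554.5714×21/72 = 1036.7500 rpm, dir flips to +; running = +1036.7500
Stage 5 [72T→72T]: ω = 1036.7500×72/72 = 1036.7500 rpm, dir flips to −; running = −1036.7500
Stage 6 [88T→16T]: ω = 1036.7500×88/16 = 5702.1250 rpm, dir flips to +; running = +5702.1250

+5702.1250 rpm (same as input, |ω| = 5702.1250 rpm)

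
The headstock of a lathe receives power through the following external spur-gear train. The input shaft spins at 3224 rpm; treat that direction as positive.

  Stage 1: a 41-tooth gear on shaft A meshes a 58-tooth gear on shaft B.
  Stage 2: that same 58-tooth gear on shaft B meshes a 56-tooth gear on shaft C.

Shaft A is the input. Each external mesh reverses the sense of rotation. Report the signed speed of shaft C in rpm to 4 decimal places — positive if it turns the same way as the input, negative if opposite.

+2360.4286 rpm (same as input, |ω| = 2360.4286 rpm)

Stage 1 [41T→58T]: ω = 3224.0000×41/58 = 2279.0345 rpm, dir flips to −; running = −2279.0345
Stage 2 [58T→56T]: ω = 2279.0345×58/56 = 2360.4286 rpm, dir flips to +; running = +2360.4286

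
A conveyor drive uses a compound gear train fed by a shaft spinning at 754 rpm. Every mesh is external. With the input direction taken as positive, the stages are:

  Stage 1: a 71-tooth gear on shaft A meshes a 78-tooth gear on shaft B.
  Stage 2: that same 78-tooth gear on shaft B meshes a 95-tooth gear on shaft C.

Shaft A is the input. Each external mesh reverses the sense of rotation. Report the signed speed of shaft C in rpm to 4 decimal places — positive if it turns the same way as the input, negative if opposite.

Stage 1 [71T→78T]: ω = 754.0000×71/78 = 686.3333 rpm, dir flips to −; running = −686.3333
Stage 2 [78T→95T]: ω = 686.3333×78/95 = 563.5158 rpm, dir flips to +; running = +563.5158

+563.5158 rpm (same as input, |ω| = 563.5158 rpm)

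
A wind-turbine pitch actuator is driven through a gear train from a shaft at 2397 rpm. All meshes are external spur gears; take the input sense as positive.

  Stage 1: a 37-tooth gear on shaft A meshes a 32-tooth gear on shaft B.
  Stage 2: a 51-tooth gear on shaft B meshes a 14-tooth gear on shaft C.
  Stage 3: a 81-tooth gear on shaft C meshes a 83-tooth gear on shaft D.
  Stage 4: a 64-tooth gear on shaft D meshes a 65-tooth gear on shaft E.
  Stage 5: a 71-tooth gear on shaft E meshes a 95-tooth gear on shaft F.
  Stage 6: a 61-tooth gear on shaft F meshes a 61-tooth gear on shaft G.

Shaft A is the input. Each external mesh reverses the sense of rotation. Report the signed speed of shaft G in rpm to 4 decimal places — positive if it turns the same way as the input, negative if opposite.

Stage 1 [37T→32T]: ω = 2397.0000×37/32 = 2771.5312 rpm, dir flips to −; running = −2771.5312
Stage 2 [51T→14T]: ω = 2771.5312×51/14 = 10096.2924 rpm, dir flips to +; running = +10096.2924
Stage 3 [81T→83T]: ω = 10096.2924×81/83 = 9853.0083 rpm, dir flips to −; running = −9853.0083
Stage 4 [64T→65T]: ω = 9853.0083×64/65 = 9701.4235 rpm, dir flips to +; running = +9701.4235
Stage 5 [71T→95T]: ω = 9701.4235×71/95 = 7250.5376 rpm, dir flips to −; running = −7250.5376
Stage 6 [61T→61T]: ω = 7250.5376×61/61 = 7250.5376 rpm, dir flips to +; running = +7250.5376

+7250.5376 rpm (same as input, |ω| = 7250.5376 rpm)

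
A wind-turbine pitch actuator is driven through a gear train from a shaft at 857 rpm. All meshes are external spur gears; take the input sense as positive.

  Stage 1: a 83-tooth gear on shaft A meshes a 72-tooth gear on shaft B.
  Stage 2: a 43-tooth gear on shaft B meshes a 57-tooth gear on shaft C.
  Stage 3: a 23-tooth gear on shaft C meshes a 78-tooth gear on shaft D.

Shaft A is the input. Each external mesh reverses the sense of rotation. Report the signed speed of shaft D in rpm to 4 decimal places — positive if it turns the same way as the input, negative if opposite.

-219.7623 rpm (opposite to input, |ω| = 219.7623 rpm)

Stage 1 [83T→72T]: ω = 857.0000×83/72 = 987.9306 rpm, dir flips to −; running = −987.9306
Stage 2 [43T→57T]: ω = 987.9306×43/57 = 745.2809 rpm, dir flips to +; running = +745.2809
Stage 3 [23T→78T]: ω = 745.2809×23/78 = 219.7623 rpm, dir flips to −; running = −219.7623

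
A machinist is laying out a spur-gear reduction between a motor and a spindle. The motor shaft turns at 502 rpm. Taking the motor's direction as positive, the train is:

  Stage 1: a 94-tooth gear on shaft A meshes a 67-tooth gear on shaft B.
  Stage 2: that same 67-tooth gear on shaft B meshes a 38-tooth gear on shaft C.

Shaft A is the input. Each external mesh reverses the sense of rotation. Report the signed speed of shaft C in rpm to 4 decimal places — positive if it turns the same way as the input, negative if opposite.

+1241.7895 rpm (same as input, |ω| = 1241.7895 rpm)

Stage 1 [94T→67T]: ω = 502.0000×94/67 = 704.2985 rpm, dir flips to −; running = −704.2985
Stage 2 [67T→38T]: ω = 704.2985×67/38 = 1241.7895 rpm, dir flips to +; running = +1241.7895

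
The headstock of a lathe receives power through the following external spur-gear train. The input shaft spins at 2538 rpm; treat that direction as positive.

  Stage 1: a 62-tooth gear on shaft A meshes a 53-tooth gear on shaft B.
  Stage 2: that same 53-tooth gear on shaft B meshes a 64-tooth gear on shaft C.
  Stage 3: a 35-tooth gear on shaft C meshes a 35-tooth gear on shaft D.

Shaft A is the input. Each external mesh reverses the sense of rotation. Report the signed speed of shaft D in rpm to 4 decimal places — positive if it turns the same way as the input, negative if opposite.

Stage 1 [62T→53T]: ω = 2538.0000×62/53 = 2968.9811 rpm, dir flips to −; running = −2968.9811
Stage 2 [53T→64T]: ω = 2968.9811×53/64 = 2458.6875 rpm, dir flips to +; running = +2458.6875
Stage 3 [35T→35T]: ω = 2458.6875×35/35 = 2458.6875 rpm, dir flips to −; running = −2458.6875

-2458.6875 rpm (opposite to input, |ω| = 2458.6875 rpm)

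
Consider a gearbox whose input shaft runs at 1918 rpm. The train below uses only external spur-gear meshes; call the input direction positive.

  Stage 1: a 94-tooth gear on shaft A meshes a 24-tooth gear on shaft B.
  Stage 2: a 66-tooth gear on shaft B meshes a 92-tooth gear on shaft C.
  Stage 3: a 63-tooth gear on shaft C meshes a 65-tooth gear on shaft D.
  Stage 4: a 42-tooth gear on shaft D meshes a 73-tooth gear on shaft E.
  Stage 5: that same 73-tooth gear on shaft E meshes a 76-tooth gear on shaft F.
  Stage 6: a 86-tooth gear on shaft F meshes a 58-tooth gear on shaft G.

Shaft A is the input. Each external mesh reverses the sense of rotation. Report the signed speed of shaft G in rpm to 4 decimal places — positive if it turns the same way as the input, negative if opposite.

+4280.1074 rpm (same as input, |ω| = 4280.1074 rpm)

Stage 1 [94T→24T]: ω = 1918.0000×94/24 = 7512.1667 rpm, dir flips to −; running = −7512.1667
Stage 2 [66T→92T]: ω = 7512.1667×66/92 = 5389.1630 rpm, dir flips to +; running = +5389.1630
Stage 3 [63T→65T]: ω = 5389.1630×63/65 = 5223.3426 rpm, dir flips to −; running = −5223.3426
Stage 4 [42T→73T]: ω = 5223.3426×42/73 = 3005.2108 rpm, dir flips to +; running = +3005.2108
Stage 5 [73T→76T]: ω = 3005.2108×73/76 = 2886.5841 rpm, dir flips to −; running = −2886.5841
Stage 6 [86T→58T]: ω = 2886.5841×86/58 = 4280.1074 rpm, dir flips to +; running = +4280.1074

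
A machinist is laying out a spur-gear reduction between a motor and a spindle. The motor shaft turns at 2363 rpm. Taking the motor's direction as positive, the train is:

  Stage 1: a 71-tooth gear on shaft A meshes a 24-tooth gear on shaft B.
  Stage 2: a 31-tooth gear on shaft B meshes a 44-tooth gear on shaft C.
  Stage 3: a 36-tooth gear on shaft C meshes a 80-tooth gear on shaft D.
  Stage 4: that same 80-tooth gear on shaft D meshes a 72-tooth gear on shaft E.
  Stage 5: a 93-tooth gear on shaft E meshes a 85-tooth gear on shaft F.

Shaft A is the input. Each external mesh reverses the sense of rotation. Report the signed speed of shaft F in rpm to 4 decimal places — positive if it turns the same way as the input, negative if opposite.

Stage 1 [71T→24T]: ω = 2363.0000×71/24 = 6990.5417 rpm, dir flips to −; running = −6990.5417
Stage 2 [31T→44T]: ω = 6990.5417×31/44 = 4925.1544 rpm, dir flips to +; running = +4925.1544
Stage 3 [36T→80T]: ω = 4925.1544×36/80 = 2216.3195 rpm, dir flips to −; running = −2216.3195
Stage 4 [80T→72T]: ω = 2216.3195×80/72 = 2462.5772 rpm, dir flips to +; running = +2462.5772
Stage 5 [93T→85T]: ω = 2462.5772×93/85 = 2694.3491 rpm, dir flips to −; running = −2694.3491

-2694.3491 rpm (opposite to input, |ω| = 2694.3491 rpm)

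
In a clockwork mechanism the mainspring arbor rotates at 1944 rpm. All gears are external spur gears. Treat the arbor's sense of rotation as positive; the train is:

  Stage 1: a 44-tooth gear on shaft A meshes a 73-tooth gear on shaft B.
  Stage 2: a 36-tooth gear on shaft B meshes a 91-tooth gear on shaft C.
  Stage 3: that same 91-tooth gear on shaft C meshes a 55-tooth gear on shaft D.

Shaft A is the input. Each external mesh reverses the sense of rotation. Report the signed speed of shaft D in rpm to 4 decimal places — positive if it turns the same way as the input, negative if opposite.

Stage 1 [44T→73T]: ω = 1944.0000×44/73 = 1171.7260 rpm, dir flips to −; running = −1171.7260
Stage 2 [36T→91T]: ω = 1171.7260×36/91 = 463.5400 rpm, dir flips to +; running = +463.5400
Stage 3 [91T→55T]: ω = 463.5400×91/55 = 766.9479 rpm, dir flips to −; running = −766.9479

-766.9479 rpm (opposite to input, |ω| = 766.9479 rpm)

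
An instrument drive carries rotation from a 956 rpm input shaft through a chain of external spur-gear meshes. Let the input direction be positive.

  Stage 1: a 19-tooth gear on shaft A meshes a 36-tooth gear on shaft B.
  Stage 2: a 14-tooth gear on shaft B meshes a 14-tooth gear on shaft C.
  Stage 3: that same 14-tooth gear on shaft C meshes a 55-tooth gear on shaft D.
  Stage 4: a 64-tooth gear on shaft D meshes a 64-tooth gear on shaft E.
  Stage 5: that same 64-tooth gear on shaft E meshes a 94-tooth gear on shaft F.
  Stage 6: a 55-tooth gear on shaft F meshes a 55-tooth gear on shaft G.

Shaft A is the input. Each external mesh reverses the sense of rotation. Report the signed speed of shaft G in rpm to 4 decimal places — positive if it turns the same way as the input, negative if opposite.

+87.4433 rpm (same as input, |ω| = 87.4433 rpm)

Stage 1 [19T→36T]: ω = 956.0000×19/36 = 504.5556 rpm, dir flips to −; running = −504.5556
Stage 2 [14T→14T]: ω = 504.5556×14/14 = 504.5556 rpm, dir flips to +; running = +504.5556
Stage 3 [14T→55T]: ω = 504.5556×14/55 = 128.4323 rpm, dir flips to −; running = −128.4323
Stage 4 [64T→64T]: ω = 128.4323×64/64 = 128.4323 rpm, dir flips to +; running = +128.4323
Stage 5 [64T→94T]: ω = 128.4323×64/94 = 87.4433 rpm, dir flips to −; running = −87.4433
Stage 6 [55T→55T]: ω = 87.4433×55/55 = 87.4433 rpm, dir flips to +; running = +87.4433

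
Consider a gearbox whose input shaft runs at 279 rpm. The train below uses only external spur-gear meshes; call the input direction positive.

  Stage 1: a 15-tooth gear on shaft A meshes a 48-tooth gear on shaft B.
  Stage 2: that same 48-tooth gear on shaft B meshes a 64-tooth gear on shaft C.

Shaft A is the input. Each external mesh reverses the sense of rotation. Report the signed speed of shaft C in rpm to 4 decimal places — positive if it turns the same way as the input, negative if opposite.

+65.3906 rpm (same as input, |ω| = 65.3906 rpm)

Stage 1 [15T→48T]: ω = 279.0000×15/48 = 87.1875 rpm, dir flips to −; running = −87.1875
Stage 2 [48T→64T]: ω = 87.1875×48/64 = 65.3906 rpm, dir flips to +; running = +65.3906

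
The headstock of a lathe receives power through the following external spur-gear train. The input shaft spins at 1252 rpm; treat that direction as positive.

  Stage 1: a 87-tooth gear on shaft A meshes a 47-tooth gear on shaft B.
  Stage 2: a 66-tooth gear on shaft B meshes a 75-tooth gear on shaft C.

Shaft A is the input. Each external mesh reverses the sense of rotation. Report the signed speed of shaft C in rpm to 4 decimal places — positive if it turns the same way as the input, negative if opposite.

Stage 1 [87T→47T]: ω = 1252.0000×87/47 = 2317.5319 rpm, dir flips to −; running = −2317.5319
Stage 2 [66T→75T]: ω = 2317.5319×66/75 = 2039.4281 rpm, dir flips to +; running = +2039.4281

+2039.4281 rpm (same as input, |ω| = 2039.4281 rpm)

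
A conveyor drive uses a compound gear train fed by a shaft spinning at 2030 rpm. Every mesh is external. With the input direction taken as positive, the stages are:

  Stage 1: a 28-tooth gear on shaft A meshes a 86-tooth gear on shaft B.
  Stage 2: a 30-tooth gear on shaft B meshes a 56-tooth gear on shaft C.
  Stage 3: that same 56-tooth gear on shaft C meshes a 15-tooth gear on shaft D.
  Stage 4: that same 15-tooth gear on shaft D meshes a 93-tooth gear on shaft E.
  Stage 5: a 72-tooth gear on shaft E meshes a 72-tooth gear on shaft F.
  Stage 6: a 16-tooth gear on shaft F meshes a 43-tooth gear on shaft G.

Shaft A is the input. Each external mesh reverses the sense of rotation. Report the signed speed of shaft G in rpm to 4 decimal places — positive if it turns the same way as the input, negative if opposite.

Stage 1 [28T→86T]: ω = 2030.0000×28/86 = 660.9302 rpm, dir flips to −; running = −660.9302
Stage 2 [30T→56T]: ω = 660.9302×30/56 = 354.0698 rpm, dir flips to +; running = +354.0698
Stage 3 [56T→15T]: ω = 354.0698×56/15 = 1321.8605 rpm, dir flips to −; running = −1321.8605
Stage 4 [15T→93T]: ω = 1321.8605×15/93 = 213.2033 rpm, dir flips to +; running = +213.2033
Stage 5 [72T→72T]: ω = 213.2033×72/72 = 213.2033 rpm, dir flips to −; running = −213.2033
Stage 6 [16T→43T]: ω = 213.2033×16/43 = 79.3315 rpm, dir flips to +; running = +79.3315

+79.3315 rpm (same as input, |ω| = 79.3315 rpm)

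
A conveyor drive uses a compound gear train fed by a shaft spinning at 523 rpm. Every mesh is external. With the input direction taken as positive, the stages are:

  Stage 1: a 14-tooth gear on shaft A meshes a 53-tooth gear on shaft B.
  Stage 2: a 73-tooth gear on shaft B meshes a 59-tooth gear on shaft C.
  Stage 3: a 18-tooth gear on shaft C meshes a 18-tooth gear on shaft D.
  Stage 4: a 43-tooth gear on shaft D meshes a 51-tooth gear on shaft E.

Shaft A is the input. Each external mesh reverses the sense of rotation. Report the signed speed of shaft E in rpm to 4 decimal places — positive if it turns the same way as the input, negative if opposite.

Stage 1 [14T→53T]: ω = 523.0000×14/53 = 138.1509 rpm, dir flips to −; running = −138.1509
Stage 2 [73T→59T]: ω = 138.1509×73/59 = 170.9325 rpm, dir flips to +; running = +170.9325
Stage 3 [18T→18T]: ω = 170.9325×18/18 = 170.9325 rpm, dir flips to −; running = −170.9325
Stage 4 [43T→51T]: ω = 170.9325×43/51 = 144.1196 rpm, dir flips to +; running = +144.1196

+144.1196 rpm (same as input, |ω| = 144.1196 rpm)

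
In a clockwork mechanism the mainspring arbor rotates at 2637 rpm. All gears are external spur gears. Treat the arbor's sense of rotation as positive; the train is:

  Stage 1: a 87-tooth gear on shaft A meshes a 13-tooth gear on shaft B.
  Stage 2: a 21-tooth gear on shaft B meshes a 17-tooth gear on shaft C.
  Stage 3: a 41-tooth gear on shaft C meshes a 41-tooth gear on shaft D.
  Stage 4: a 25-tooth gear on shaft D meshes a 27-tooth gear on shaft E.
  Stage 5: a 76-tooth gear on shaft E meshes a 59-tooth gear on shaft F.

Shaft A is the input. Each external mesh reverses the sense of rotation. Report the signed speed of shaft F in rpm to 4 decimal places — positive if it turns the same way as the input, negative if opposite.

Stage 1 [87T→13T]: ω = 2637.0000×87/13 = 17647.6154 rpm, dir flips to −; running = −17647.6154
Stage 2 [21T→17T]: ω = 17647.6154×21/17 = 21799.9955 rpm, dir flips to +; running = +21799.9955
Stage 3 [41T→41T]: ω = 21799.9955×41/41 = 21799.9955 rpm, dir flips to −; running = −21799.9955
Stage 4 [25T→27T]: ω = 21799.9955×25/27 = 20185.1810 rpm, dir flips to +; running = +20185.1810
Stage 5 [76T→59T]: ω = 20185.1810×76/59 = 26001.2501 rpm, dir flips to −; running = −26001.2501

-26001.2501 rpm (opposite to input, |ω| = 26001.2501 rpm)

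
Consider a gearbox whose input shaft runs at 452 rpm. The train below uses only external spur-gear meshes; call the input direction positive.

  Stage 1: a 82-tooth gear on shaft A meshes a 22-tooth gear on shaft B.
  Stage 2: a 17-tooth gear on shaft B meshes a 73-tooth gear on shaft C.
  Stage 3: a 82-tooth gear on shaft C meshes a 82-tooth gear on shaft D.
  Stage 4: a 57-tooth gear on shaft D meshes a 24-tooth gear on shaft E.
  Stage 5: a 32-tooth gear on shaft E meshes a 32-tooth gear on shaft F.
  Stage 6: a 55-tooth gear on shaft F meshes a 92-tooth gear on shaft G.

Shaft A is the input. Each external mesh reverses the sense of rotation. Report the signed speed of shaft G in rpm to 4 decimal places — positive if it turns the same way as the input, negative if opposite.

+557.0500 rpm (same as input, |ω| = 557.0500 rpm)

Stage 1 [82T→22T]: ω = 452.0000×82/22 = 1684.7273 rpm, dir flips to −; running = −1684.7273
Stage 2 [17T→73T]: ω = 1684.7273×17/73 = 392.3337 rpm, dir flips to +; running = +392.3337
Stage 3 [82T→82T]: ω = 392.3337×82/82 = 392.3337 rpm, dir flips to −; running = −392.3337
Stage 4 [57T→24T]: ω = 392.3337×57/24 = 931.7927 rpm, dir flips to +; running = +931.7927
Stage 5 [32T→32T]: ω = 931.7927×32/32 = 931.7927 rpm, dir flips to −; running = −931.7927
Stage 6 [55T→92T]: ω = 931.7927×55/92 = 557.0500 rpm, dir flips to +; running = +557.0500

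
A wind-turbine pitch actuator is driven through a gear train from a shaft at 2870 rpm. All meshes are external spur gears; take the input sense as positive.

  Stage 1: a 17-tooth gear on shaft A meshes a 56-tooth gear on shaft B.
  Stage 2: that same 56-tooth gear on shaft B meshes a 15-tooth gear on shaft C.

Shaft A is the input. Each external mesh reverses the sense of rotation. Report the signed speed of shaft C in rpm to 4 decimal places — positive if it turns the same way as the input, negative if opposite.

+3252.6667 rpm (same as input, |ω| = 3252.6667 rpm)

Stage 1 [17T→56T]: ω = 2870.0000×17/56 = 871.2500 rpm, dir flips to −; running = −871.2500
Stage 2 [56T→15T]: ω = 871.2500×56/15 = 3252.6667 rpm, dir flips to +; running = +3252.6667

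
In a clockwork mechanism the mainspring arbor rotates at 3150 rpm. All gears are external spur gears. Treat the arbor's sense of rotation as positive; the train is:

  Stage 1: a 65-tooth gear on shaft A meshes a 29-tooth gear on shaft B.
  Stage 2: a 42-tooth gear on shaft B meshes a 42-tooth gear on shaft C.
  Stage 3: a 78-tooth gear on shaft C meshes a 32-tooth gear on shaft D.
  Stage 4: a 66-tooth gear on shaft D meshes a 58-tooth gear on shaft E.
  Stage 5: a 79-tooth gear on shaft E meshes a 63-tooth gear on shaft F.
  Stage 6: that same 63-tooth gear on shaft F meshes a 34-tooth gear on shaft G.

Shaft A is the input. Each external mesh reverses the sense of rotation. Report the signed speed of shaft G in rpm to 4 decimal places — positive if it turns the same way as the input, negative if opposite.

+45502.4366 rpm (same as input, |ω| = 45502.4366 rpm)

Stage 1 [65T→29T]: ω = 3150.0000×65/29 = 7060.3448 rpm, dir flips to −; running = −7060.3448
Stage 2 [42T→42T]: ω = 7060.3448×42/42 = 7060.3448 rpm, dir flips to +; running = +7060.3448
Stage 3 [78T→32T]: ω = 7060.3448×78/32 = 17209.5905 rpm, dir flips to −; running = −17209.5905
Stage 4 [66T→58T]: ω = 17209.5905×66/58 = 19583.3271 rpm, dir flips to +; running = +19583.3271
Stage 5 [79T→63T]: ω = 19583.3271×79/63 = 24556.8705 rpm, dir flips to −; running = −24556.8705
Stage 6 [63T→34T]: ω = 24556.8705×63/34 = 45502.4366 rpm, dir flips to +; running = +45502.4366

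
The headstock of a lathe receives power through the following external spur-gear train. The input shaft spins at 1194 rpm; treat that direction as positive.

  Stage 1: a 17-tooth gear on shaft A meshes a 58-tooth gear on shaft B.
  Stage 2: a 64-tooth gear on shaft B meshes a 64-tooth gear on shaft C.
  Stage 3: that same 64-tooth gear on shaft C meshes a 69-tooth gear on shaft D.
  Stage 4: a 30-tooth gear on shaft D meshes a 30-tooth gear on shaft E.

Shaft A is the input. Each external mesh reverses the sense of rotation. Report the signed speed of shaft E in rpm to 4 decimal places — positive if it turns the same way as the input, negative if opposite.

+324.6057 rpm (same as input, |ω| = 324.6057 rpm)

Stage 1 [17T→58T]: ω = 1194.0000×17/58 = 349.9655 rpm, dir flips to −; running = −349.9655
Stage 2 [64T→64T]: ω = 349.9655×64/64 = 349.9655 rpm, dir flips to +; running = +349.9655
Stage 3 [64T→69T]: ω = 349.9655×64/69 = 324.6057 rpm, dir flips to −; running = −324.6057
Stage 4 [30T→30T]: ω = 324.6057×30/30 = 324.6057 rpm, dir flips to +; running = +324.6057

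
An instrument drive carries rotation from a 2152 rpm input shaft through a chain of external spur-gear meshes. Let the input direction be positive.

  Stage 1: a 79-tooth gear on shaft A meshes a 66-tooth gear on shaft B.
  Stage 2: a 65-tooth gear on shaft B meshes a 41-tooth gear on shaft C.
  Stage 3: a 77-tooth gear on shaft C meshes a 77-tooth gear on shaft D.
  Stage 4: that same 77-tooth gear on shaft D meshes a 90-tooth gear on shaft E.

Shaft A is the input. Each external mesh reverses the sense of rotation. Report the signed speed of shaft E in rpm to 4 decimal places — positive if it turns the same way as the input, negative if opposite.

+3493.8410 rpm (same as input, |ω| = 3493.8410 rpm)

Stage 1 [79T→66T]: ω = 2152.0000×79/66 = 2575.8788 rpm, dir flips to −; running = −2575.8788
Stage 2 [65T→41T]: ω = 2575.8788×65/41 = 4083.7103 rpm, dir flips to +; running = +4083.7103
Stage 3 [77T→77T]: ω = 4083.7103×77/77 = 4083.7103 rpm, dir flips to −; running = −4083.7103
Stage 4 [77T→90T]: ω = 4083.7103×77/90 = 3493.8410 rpm, dir flips to +; running = +3493.8410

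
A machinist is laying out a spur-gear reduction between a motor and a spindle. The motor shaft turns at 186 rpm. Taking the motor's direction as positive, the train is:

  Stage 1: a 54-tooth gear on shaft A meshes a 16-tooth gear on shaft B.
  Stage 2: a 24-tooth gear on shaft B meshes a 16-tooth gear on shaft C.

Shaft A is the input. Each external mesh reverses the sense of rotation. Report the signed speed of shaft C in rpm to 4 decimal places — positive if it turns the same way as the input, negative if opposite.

+941.6250 rpm (same as input, |ω| = 941.6250 rpm)

Stage 1 [54T→16T]: ω = 186.0000×54/16 = 627.7500 rpm, dir flips to −; running = −627.7500
Stage 2 [24T→16T]: ω = 627.7500×24/16 = 941.6250 rpm, dir flips to +; running = +941.6250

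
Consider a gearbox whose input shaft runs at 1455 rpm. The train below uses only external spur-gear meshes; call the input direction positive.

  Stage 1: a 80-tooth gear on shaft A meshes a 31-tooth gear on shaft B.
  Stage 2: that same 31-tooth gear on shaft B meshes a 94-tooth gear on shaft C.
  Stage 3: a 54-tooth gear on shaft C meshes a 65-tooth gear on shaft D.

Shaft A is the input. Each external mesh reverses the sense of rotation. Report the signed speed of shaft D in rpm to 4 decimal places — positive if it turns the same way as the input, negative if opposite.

Stage 1 [80T→31T]: ω = 1455.0000×80/31 = 3754.8387 rpm, dir flips to −; running = −3754.8387
Stage 2 [31T→94T]: ω = 3754.8387×31/94 = 1238.2979 rpm, dir flips to +; running = +1238.2979
Stage 3 [54T→65T]: ω = 1238.2979×54/65 = 1028.7398 rpm, dir flips to −; running = −1028.7398

-1028.7398 rpm (opposite to input, |ω| = 1028.7398 rpm)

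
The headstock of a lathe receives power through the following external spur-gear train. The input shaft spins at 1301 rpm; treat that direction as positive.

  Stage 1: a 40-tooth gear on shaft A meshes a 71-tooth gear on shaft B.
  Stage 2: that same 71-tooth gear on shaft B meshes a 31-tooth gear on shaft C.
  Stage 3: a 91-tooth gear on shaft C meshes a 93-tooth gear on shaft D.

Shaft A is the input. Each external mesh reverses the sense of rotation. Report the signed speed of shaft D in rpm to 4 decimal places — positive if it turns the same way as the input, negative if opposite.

Stage 1 [40T→71T]: ω = 1301.0000×40/71 = 732.9577 rpm, dir flips to −; running = −732.9577
Stage 2 [71T→31T]: ω = 732.9577×71/31 = 1678.7097 rpm, dir flips to +; running = +1678.7097
Stage 3 [91T→93T]: ω = 1678.7097×91/93 = 1642.6084 rpm, dir flips to −; running = −1642.6084

-1642.6084 rpm (opposite to input, |ω| = 1642.6084 rpm)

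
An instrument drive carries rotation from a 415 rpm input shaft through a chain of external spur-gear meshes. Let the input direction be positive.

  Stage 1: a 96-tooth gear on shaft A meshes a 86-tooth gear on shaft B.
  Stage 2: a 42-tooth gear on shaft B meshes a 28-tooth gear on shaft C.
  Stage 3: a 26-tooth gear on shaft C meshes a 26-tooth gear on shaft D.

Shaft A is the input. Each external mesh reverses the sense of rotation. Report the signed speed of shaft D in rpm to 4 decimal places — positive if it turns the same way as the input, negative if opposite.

-694.8837 rpm (opposite to input, |ω| = 694.8837 rpm)

Stage 1 [96T→86T]: ω = 415.0000×96/86 = 463.2558 rpm, dir flips to −; running = −463.2558
Stage 2 [42T→28T]: ω = 463.2558×42/28 = 694.8837 rpm, dir flips to +; running = +694.8837
Stage 3 [26T→26T]: ω = 694.8837×26/26 = 694.8837 rpm, dir flips to −; running = −694.8837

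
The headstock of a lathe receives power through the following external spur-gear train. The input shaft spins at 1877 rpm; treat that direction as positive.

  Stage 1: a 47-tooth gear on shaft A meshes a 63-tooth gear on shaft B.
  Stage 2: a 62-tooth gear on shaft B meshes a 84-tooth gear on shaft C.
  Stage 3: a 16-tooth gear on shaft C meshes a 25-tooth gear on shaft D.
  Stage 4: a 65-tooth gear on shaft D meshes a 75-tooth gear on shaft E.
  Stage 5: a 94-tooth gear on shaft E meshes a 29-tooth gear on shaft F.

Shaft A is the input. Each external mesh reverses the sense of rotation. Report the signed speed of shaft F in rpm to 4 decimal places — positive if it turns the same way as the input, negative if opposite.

-1858.2148 rpm (opposite to input, |ω| = 1858.2148 rpm)

Stage 1 [47T→63T]: ω = 1877.0000×47/63 = 1400.3016 rpm, dir flips to −; running = −1400.3016
Stage 2 [62T→84T]: ω = 1400.3016×62/84 = 1033.5559 rpm, dir flips to +; running = +1033.5559
Stage 3 [16T→25T]: ω = 1033.5559×16/25 = 661.4758 rpm, dir flips to −; running = −661.4758
Stage 4 [65T→75T]: ω = 661.4758×65/75 = 573.2790 rpm, dir flips to +; running = +573.2790
Stage 5 [94T→29T]: ω = 573.2790×94/29 = 1858.2148 rpm, dir flips to −; running = −1858.2148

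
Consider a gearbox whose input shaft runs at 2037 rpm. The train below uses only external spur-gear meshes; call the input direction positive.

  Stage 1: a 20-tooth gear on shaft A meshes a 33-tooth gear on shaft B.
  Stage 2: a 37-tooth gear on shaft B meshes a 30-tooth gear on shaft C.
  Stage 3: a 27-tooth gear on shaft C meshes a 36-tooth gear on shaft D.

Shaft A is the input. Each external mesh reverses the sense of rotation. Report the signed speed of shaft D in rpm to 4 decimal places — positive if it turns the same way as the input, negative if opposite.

Stage 1 [20T→33T]: ω = 2037.0000×20/33 = 1234.5455 rpm, dir flips to −; running = −1234.5455
Stage 2 [37T→30T]: ω = 1234.5455×37/30 = 1522.6061 rpm, dir flips to +; running = +1522.6061
Stage 3 [27T→36T]: ω = 1522.6061×27/36 = 1141.9545 rpm, dir flips to −; running = −1141.9545

-1141.9545 rpm (opposite to input, |ω| = 1141.9545 rpm)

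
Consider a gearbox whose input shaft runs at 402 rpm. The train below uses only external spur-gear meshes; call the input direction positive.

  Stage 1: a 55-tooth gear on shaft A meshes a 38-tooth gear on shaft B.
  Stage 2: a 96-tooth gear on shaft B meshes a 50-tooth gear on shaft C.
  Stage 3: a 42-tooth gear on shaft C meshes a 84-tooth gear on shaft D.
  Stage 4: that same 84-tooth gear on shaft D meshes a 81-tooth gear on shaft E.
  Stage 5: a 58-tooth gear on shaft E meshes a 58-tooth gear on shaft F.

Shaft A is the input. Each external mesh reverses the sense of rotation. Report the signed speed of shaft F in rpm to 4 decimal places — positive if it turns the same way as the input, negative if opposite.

Stage 1 [55T→38T]: ω = 402.0000×55/38 = 581.8421 rpm, dir flips to −; running = −581.8421
Stage 2 [96T→50T]: ω = 581.8421×96/50 = 1117.1368 rpm, dir flips to +; running = +1117.1368
Stage 3 [42T→84T]: ω = 1117.1368×42/84 = 558.5684 rpm, dir flips to −; running = −558.5684
Stage 4 [84T→81T]: ω = 558.5684×84/81 = 579.2561 rpm, dir flips to +; running = +579.2561
Stage 5 [58T→58T]: ω = 579.2561×58/58 = 579.2561 rpm, dir flips to −; running = −579.2561

-579.2561 rpm (opposite to input, |ω| = 579.2561 rpm)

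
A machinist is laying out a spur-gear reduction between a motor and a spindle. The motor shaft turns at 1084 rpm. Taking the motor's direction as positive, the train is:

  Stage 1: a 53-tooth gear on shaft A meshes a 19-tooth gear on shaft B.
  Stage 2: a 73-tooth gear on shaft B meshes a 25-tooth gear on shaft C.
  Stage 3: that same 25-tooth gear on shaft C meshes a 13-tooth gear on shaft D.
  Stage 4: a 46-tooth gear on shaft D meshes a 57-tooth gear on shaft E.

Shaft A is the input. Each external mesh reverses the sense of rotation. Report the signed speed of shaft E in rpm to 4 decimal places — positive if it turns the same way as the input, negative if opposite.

Stage 1 [53T→19T]: ω = 1084.0000×53/19 = 3023.7895 rpm, dir flips to −; running = −3023.7895
Stage 2 [73T→25T]: ω = 3023.7895×73/25 = 8829.4653 rpm, dir flips to +; running = +8829.4653
Stage 3 [25T→13T]: ω = 8829.4653×25/13 = 16979.7409 rpm, dir flips to −; running = −16979.7409
Stage 4 [46T→57T]: ω = 16979.7409×46/57 = 13702.9488 rpm, dir flips to +; running = +13702.9488

+13702.9488 rpm (same as input, |ω| = 13702.9488 rpm)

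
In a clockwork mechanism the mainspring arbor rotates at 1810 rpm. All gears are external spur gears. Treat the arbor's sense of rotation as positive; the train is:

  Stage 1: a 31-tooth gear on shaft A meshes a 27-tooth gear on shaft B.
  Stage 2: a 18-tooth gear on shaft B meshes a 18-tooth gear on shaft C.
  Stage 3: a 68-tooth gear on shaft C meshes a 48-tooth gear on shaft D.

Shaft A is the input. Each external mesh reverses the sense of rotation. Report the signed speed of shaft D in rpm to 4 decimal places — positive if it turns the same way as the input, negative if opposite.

Stage 1 [31T→27T]: ω = 1810.0000×31/27 = 2078.1481 rpm, dir flips to −; running = −2078.1481
Stage 2 [18T→18T]: ω = 2078.1481×18/18 = 2078.1481 rpm, dir flips to +; running = +2078.1481
Stage 3 [68T→48T]: ω = 2078.1481×68/48 = 2944.0432 rpm, dir flips to −; running = −2944.0432

-2944.0432 rpm (opposite to input, |ω| = 2944.0432 rpm)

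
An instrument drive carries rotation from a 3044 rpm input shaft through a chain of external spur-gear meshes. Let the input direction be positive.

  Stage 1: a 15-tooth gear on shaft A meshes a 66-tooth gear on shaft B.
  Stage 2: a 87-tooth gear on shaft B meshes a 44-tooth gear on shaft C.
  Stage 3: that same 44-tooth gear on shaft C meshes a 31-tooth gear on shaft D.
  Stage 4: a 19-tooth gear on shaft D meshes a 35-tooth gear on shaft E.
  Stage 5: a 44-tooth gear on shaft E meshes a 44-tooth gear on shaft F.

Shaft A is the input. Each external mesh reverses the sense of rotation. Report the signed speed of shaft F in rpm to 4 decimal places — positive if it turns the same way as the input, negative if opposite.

Stage 1 [15T→66T]: ω = 3044.0000×15/66 = 691.8182 rpm, dir flips to −; running = −691.8182
Stage 2 [87T→44T]: ω = 691.8182×87/44 = 1367.9132 rpm, dir flips to +; running = +1367.9132
Stage 3 [44T→31T]: ω = 1367.9132×44/31 = 1941.5543 rpm, dir flips to −; running = −1941.5543
Stage 4 [19T→35T]: ω = 1941.5543×19/35 = 1053.9866 rpm, dir flips to +; running = +1053.9866
Stage 5 [44T→44T]: ω = 1053.9866×44/44 = 1053.9866 rpm, dir flips to −; running = −1053.9866

-1053.9866 rpm (opposite to input, |ω| = 1053.9866 rpm)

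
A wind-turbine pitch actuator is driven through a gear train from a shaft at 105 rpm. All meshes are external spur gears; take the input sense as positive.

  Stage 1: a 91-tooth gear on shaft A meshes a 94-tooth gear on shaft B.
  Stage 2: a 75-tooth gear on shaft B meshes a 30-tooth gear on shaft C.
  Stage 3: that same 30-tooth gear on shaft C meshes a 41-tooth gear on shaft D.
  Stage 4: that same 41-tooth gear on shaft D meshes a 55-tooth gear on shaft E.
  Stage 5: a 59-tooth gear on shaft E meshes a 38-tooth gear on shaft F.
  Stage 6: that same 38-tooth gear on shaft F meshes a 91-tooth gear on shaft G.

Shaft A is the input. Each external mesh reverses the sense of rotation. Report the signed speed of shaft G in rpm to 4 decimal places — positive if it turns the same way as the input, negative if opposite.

Stage 1 [91T→94T]: ω = 105.0000×91/94 = 101.6489 rpm, dir flips to −; running = −101.6489
Stage 2 [75T→30T]: ω = 101.6489×75/30 = 254.1223 rpm, dir flips to +; running = +254.1223
Stage 3 [30T→41T]: ω = 254.1223×30/41 = 185.9432 rpm, dir flips to −; running = −185.9432
Stage 4 [41T→55T]: ω = 185.9432×41/55 = 138.6122 rpm, dir flips to +; running = +138.6122
Stage 5 [59T→38T]: ω = 138.6122×59/38 = 215.2137 rpm, dir flips to −; running = −215.2137
Stage 6 [38T→91T]: ω = 215.2137×38/91 = 89.8694 rpm, dir flips to +; running = +89.8694

+89.8694 rpm (same as input, |ω| = 89.8694 rpm)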